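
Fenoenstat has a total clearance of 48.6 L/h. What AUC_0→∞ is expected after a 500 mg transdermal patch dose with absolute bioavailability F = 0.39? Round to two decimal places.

AUC = 4.01 mg/L·h

AUC_0→∞ = F × Dose / CL
        = 0.39 × 500 / 48.6 = 4.01235 mg/L·h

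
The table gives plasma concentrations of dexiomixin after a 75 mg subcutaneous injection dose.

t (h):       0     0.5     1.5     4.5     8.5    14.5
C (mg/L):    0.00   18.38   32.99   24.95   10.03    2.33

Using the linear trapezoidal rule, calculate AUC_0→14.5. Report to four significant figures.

Trapezoidal AUC_0→14.5:
  [0→0.5]: (0.00+18.38)/2 × 0.5 = 4.595
  [0.5→1.5]: (18.38+32.99)/2 × 1 = 25.685
  [1.5→4.5]: (32.99+24.95)/2 × 3 = 86.91
  [4.5→8.5]: (24.95+10.03)/2 × 4 = 69.96
  [8.5→14.5]: (10.03+2.33)/2 × 6 = 37.08
  Sum = 224.23 mg/L·h

AUC = 224.2 mg/L·h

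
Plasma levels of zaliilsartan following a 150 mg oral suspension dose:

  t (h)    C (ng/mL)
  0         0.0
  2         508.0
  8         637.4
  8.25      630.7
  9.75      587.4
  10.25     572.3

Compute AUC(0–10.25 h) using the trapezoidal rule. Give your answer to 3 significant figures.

AUC = 5310 ng/mL·h

Trapezoidal AUC_0→10.25:
  [0→2]: (0.0+508.0)/2 × 2 = 508.0
  [2→8]: (508.0+637.4)/2 × 6 = 3436.2
  [8→8.25]: (637.4+630.7)/2 × 0.25 = 158.5125
  [8.25→9.75]: (630.7+587.4)/2 × 1.5 = 913.575
  [9.75→10.25]: (587.4+572.3)/2 × 0.5 = 289.925
  Sum = 5306.2125 ng/mL·h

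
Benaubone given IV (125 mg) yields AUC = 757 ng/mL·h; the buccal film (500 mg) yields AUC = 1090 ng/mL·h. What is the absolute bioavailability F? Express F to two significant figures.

F = (AUC_ev / D_ev) / (AUC_iv / D_iv)
  = (1090/500) / (757/125)
  = 2.18 / 6.056 = 0.3600

F = 0.36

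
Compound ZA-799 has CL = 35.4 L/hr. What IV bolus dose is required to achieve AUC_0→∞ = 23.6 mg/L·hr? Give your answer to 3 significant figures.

Dose_iv = CL × AUC_0→∞
     = 35.4 × 23.6 = 835.44 mg

Dose = 835 mg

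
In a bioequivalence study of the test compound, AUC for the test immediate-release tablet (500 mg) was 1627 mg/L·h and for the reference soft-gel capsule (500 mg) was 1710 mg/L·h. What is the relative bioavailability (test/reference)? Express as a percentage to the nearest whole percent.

F_rel = (AUC_test/D_test) / (AUC_ref/D_ref)
      = (1627/500) / (1710/500)
      = 3.254 / 3.42 = 0.9515 = 95.15%

F_rel = 95%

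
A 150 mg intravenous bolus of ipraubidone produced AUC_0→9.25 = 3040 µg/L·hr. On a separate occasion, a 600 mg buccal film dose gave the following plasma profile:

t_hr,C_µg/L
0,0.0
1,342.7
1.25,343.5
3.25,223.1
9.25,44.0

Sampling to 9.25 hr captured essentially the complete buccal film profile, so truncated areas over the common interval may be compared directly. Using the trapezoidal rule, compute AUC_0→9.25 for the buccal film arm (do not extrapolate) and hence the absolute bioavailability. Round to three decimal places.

Trapezoidal AUC_0→9.25 (buccal film):
  [0→1]: (0.0+342.7)/2 × 1 = 171.35
  [1→1.25]: (342.7+343.5)/2 × 0.25 = 85.775
  [1.25→3.25]: (343.5+223.1)/2 × 2 = 566.6
  [3.25→9.25]: (223.1+44.0)/2 × 6 = 801.3
  Sum = 1625.025 µg/L·hr
F = (AUC_ev/D_ev)/(AUC_iv/D_iv) = (1625.025/600)/(3040/150) = 2.708375/20.2667 = 0.1336

F = 0.134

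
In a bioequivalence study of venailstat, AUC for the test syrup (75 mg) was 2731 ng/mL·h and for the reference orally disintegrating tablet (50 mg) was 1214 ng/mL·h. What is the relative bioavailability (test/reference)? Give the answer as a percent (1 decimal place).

F_rel = (AUC_test/D_test) / (AUC_ref/D_ref)
      = (2731/75) / (1214/50)
      = 36.4133 / 24.28 = 1.4997 = 149.97%

F_rel = 150.0%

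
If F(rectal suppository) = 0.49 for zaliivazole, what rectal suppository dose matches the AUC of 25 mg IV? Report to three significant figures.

D_rectal = 51.0 mg

For equal systemic exposure: F × D_ev = D_iv
D_ev = D_iv / F = 25 / 0.49 = 51.0204 mg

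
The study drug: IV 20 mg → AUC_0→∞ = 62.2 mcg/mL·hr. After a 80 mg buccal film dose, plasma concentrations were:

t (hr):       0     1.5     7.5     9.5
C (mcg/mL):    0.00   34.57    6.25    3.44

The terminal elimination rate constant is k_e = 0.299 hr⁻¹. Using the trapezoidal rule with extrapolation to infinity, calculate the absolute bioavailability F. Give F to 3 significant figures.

Trapezoidal AUC_0→9.5 (buccal film):
  [0→1.5]: (0.00+34.57)/2 × 1.5 = 25.9275
  [1.5→7.5]: (34.57+6.25)/2 × 6 = 122.46
  [7.5→9.5]: (6.25+3.44)/2 × 2 = 9.69
  Sum = 158.0775 mcg/mL·hr
Tail: C_last/k_e = 3.44/0.299 = 11.505
AUC_0→∞ (buccal film) = 158.0775 + 11.505 = 169.5825 mcg/mL·hr
F = (AUC_ev/D_ev)/(AUC_iv/D_iv) = (169.5825/80)/(62.2/20) = 2.11978/3.11 = 0.6816

F = 0.682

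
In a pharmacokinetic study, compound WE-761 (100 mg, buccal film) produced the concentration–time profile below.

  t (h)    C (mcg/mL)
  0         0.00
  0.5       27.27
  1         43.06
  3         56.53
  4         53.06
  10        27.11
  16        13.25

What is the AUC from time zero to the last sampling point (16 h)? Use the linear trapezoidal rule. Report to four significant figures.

AUC = 540.4 mcg/mL·h

Trapezoidal AUC_0→16:
  [0→0.5]: (0.00+27.27)/2 × 0.5 = 6.8175
  [0.5→1]: (27.27+43.06)/2 × 0.5 = 17.5825
  [1→3]: (43.06+56.53)/2 × 2 = 99.59
  [3→4]: (56.53+53.06)/2 × 1 = 54.795
  [4→10]: (53.06+27.11)/2 × 6 = 240.51
  [10→16]: (27.11+13.25)/2 × 6 = 121.08
  Sum = 540.375 mcg/mL·h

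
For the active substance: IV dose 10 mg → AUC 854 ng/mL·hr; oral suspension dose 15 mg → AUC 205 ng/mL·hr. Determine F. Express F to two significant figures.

F = (AUC_ev / D_ev) / (AUC_iv / D_iv)
  = (205/15) / (854/10)
  = 13.6667 / 85.4 = 0.1600

F = 0.16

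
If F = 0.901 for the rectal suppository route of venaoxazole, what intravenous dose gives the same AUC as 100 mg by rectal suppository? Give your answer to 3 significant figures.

Systemic exposure from an extravascular dose = F × D_ev, so the equivalent IV dose is F × D_ev.
D_iv = F × D_ev = 0.901 × 100 = 90.1 mg

D_iv = 90.1 mg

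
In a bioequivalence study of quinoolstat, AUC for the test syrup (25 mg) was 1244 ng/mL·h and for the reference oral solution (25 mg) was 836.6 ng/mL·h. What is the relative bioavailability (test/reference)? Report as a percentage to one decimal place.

F_rel = 148.7%

F_rel = (AUC_test/D_test) / (AUC_ref/D_ref)
      = (1244/25) / (836.6/25)
      = 49.76 / 33.464 = 1.4870 = 148.70%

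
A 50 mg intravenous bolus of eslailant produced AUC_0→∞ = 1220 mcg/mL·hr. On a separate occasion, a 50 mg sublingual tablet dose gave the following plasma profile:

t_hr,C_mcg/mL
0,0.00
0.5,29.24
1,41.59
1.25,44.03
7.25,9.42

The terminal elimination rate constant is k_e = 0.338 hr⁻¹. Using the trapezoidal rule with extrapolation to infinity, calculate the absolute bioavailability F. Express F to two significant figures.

Trapezoidal AUC_0→7.25 (sublingual tablet):
  [0→0.5]: (0.00+29.24)/2 × 0.5 = 7.31
  [0.5→1]: (29.24+41.59)/2 × 0.5 = 17.7075
  [1→1.25]: (41.59+44.03)/2 × 0.25 = 10.7025
  [1.25→7.25]: (44.03+9.42)/2 × 6 = 160.35
  Sum = 196.07 mcg/mL·hr
Tail: C_last/k_e = 9.42/0.338 = 27.870
AUC_0→∞ (sublingual tablet) = 196.07 + 27.870 = 223.94 mcg/mL·hr
F = (AUC_ev/D_ev)/(AUC_iv/D_iv) = (223.94/50)/(1220/50) = 4.4788/24.4 = 0.1836

F = 0.18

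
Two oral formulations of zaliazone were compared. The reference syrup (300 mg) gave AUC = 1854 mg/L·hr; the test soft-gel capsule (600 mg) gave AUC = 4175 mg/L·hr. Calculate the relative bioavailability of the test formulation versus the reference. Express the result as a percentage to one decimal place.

F_rel = (AUC_test/D_test) / (AUC_ref/D_ref)
      = (4175/600) / (1854/300)
      = 6.95833 / 6.18 = 1.1259 = 112.59%

F_rel = 112.6%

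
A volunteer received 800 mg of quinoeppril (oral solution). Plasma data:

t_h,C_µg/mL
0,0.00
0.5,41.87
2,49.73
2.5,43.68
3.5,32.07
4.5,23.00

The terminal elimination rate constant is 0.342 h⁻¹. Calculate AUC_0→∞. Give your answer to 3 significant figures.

AUC = 235 µg/mL·h

Trapezoidal AUC_0→4.5:
  [0→0.5]: (0.00+41.87)/2 × 0.5 = 10.4675
  [0.5→2]: (41.87+49.73)/2 × 1.5 = 68.7
  [2→2.5]: (49.73+43.68)/2 × 0.5 = 23.3525
  [2.5→3.5]: (43.68+32.07)/2 × 1 = 37.875
  [3.5→4.5]: (32.07+23.00)/2 × 1 = 27.535
  Sum = 167.93 µg/mL·h
Extrapolated tail: C_last / k_e = 23.00 / 0.342 = 67.251
AUC_0→∞ = 167.93 + 67.251 = 235.181 µg/mL·h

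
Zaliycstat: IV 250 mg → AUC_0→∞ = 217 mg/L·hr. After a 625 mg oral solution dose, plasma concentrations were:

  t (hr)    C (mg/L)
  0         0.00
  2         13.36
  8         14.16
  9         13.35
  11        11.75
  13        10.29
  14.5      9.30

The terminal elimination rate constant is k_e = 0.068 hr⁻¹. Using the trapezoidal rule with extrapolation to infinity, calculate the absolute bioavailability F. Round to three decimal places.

F = 0.568

Trapezoidal AUC_0→14.5 (oral solution):
  [0→2]: (0.00+13.36)/2 × 2 = 13.36
  [2→8]: (13.36+14.16)/2 × 6 = 82.56
  [8→9]: (14.16+13.35)/2 × 1 = 13.755
  [9→11]: (13.35+11.75)/2 × 2 = 25.1
  [11→13]: (11.75+10.29)/2 × 2 = 22.04
  [13→14.5]: (10.29+9.30)/2 × 1.5 = 14.6925
  Sum = 171.5075 mg/L·hr
Tail: C_last/k_e = 9.30/0.068 = 136.765
AUC_0→∞ (oral solution) = 171.5075 + 136.765 = 308.2725 mg/L·hr
F = (AUC_ev/D_ev)/(AUC_iv/D_iv) = (308.2725/625)/(217/250) = 0.493236/0.868 = 0.5682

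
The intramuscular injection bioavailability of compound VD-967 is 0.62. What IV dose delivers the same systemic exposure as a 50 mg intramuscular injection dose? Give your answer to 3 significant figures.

D_iv = 31.0 mg

Systemic exposure from an extravascular dose = F × D_ev, so the equivalent IV dose is F × D_ev.
D_iv = F × D_ev = 0.62 × 50 = 31 mg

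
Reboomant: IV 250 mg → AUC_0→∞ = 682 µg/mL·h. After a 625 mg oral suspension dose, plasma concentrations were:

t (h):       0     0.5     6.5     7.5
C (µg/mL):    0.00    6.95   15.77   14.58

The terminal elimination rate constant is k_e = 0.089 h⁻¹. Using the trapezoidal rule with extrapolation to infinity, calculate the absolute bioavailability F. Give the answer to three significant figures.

F = 0.146

Trapezoidal AUC_0→7.5 (oral suspension):
  [0→0.5]: (0.00+6.95)/2 × 0.5 = 1.7375
  [0.5→6.5]: (6.95+15.77)/2 × 6 = 68.16
  [6.5→7.5]: (15.77+14.58)/2 × 1 = 15.175
  Sum = 85.0725 µg/mL·h
Tail: C_last/k_e = 14.58/0.089 = 163.820
AUC_0→∞ (oral suspension) = 85.0725 + 163.820 = 248.8925 µg/mL·h
F = (AUC_ev/D_ev)/(AUC_iv/D_iv) = (248.8925/625)/(682/250) = 0.398228/2.728 = 0.1460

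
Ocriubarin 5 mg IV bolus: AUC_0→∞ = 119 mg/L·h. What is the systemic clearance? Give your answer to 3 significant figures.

CL = Dose_iv / AUC_0→∞
   = 5 / 119 = 0.0420168 L/h

CL = 0.0420 L/h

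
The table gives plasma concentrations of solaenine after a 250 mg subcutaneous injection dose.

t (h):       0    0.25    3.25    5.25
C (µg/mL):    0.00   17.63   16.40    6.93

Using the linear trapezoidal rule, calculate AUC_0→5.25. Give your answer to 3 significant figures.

Trapezoidal AUC_0→5.25:
  [0→0.25]: (0.00+17.63)/2 × 0.25 = 2.20375
  [0.25→3.25]: (17.63+16.40)/2 × 3 = 51.045
  [3.25→5.25]: (16.40+6.93)/2 × 2 = 23.33
  Sum = 76.57875 µg/mL·h

AUC = 76.6 µg/mL·h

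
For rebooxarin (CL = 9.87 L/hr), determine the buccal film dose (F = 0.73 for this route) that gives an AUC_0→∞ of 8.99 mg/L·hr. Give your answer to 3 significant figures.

Dose = 122 mg

Dose = CL × AUC_0→∞ / F
     = 9.87 × 8.99 / 0.73 = 121.55 mg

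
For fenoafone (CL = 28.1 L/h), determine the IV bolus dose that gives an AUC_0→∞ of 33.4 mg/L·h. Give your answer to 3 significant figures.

Dose_iv = CL × AUC_0→∞
     = 28.1 × 33.4 = 938.54 mg

Dose = 939 mg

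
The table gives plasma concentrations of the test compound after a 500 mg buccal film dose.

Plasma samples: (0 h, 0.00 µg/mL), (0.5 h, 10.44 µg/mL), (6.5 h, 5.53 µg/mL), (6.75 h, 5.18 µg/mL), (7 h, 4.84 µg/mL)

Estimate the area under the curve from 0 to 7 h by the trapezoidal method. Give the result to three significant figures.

Trapezoidal AUC_0→7:
  [0→0.5]: (0.00+10.44)/2 × 0.5 = 2.61
  [0.5→6.5]: (10.44+5.53)/2 × 6 = 47.91
  [6.5→6.75]: (5.53+5.18)/2 × 0.25 = 1.33875
  [6.75→7]: (5.18+4.84)/2 × 0.25 = 1.2525
  Sum = 53.11125 µg/mL·h

AUC = 53.1 µg/mL·h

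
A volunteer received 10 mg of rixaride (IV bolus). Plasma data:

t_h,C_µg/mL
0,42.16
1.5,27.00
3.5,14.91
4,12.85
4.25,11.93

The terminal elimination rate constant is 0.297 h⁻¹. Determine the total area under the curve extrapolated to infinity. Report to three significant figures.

AUC = 144 µg/mL·h

Trapezoidal AUC_0→4.25:
  [0→1.5]: (42.16+27.00)/2 × 1.5 = 51.87
  [1.5→3.5]: (27.00+14.91)/2 × 2 = 41.91
  [3.5→4]: (14.91+12.85)/2 × 0.5 = 6.94
  [4→4.25]: (12.85+11.93)/2 × 0.25 = 3.0975
  Sum = 103.8175 µg/mL·h
Extrapolated tail: C_last / k_e = 11.93 / 0.297 = 40.168
AUC_0→∞ = 103.8175 + 40.168 = 143.9855 µg/mL·h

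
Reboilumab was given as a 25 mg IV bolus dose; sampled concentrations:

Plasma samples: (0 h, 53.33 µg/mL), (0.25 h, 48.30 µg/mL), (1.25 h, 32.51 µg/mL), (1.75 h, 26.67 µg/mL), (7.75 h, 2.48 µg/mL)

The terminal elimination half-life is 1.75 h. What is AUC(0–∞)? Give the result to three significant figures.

AUC = 162 µg/mL·h

Trapezoidal AUC_0→7.75:
  [0→0.25]: (53.33+48.30)/2 × 0.25 = 12.70375
  [0.25→1.25]: (48.30+32.51)/2 × 1 = 40.405
  [1.25→1.75]: (32.51+26.67)/2 × 0.5 = 14.795
  [1.75→7.75]: (26.67+2.48)/2 × 6 = 87.45
  Sum = 155.35375 µg/mL·h
k_e = ln2 / t½ = 0.693147 / 1.75 = 0.3961 h^-1
Extrapolated tail: C_last / k_e = 2.48 / 0.3961 = 6.261
AUC_0→∞ = 155.35375 + 6.261 = 161.61475 µg/mL·h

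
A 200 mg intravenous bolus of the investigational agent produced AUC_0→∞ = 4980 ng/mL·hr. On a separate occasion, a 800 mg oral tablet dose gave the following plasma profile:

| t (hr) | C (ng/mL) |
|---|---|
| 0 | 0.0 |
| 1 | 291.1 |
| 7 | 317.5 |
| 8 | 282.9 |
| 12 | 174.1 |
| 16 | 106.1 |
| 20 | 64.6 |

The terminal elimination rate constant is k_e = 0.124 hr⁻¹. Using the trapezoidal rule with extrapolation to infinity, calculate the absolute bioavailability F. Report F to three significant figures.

Trapezoidal AUC_0→20 (oral tablet):
  [0→1]: (0.0+291.1)/2 × 1 = 145.55
  [1→7]: (291.1+317.5)/2 × 6 = 1825.8
  [7→8]: (317.5+282.9)/2 × 1 = 300.2
  [8→12]: (282.9+174.1)/2 × 4 = 914.0
  [12→16]: (174.1+106.1)/2 × 4 = 560.4
  [16→20]: (106.1+64.6)/2 × 4 = 341.4
  Sum = 4087.35 ng/mL·hr
Tail: C_last/k_e = 64.6/0.124 = 520.968
AUC_0→∞ (oral tablet) = 4087.35 + 520.968 = 4608.318 ng/mL·hr
F = (AUC_ev/D_ev)/(AUC_iv/D_iv) = (4608.318/800)/(4980/200) = 5.7603975/24.9 = 0.2313

F = 0.231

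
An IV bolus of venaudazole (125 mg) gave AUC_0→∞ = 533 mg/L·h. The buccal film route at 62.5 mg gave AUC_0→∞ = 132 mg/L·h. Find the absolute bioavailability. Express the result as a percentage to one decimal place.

F = 49.5%

F = (AUC_ev / D_ev) / (AUC_iv / D_iv)
  = (132/62.5) / (533/125)
  = 2.112 / 4.264 = 0.4953
  = 49.53%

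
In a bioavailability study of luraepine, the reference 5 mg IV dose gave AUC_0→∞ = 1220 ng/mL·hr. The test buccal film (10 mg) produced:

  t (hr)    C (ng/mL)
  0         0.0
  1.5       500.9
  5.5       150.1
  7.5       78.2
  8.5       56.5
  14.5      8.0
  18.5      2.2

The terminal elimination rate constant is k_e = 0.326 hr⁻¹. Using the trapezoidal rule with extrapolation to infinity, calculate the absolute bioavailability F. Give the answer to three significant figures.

F = 0.899

Trapezoidal AUC_0→18.5 (buccal film):
  [0→1.5]: (0.0+500.9)/2 × 1.5 = 375.675
  [1.5→5.5]: (500.9+150.1)/2 × 4 = 1302.0
  [5.5→7.5]: (150.1+78.2)/2 × 2 = 228.3
  [7.5→8.5]: (78.2+56.5)/2 × 1 = 67.35
  [8.5→14.5]: (56.5+8.0)/2 × 6 = 193.5
  [14.5→18.5]: (8.0+2.2)/2 × 4 = 20.4
  Sum = 2187.225 ng/mL·hr
Tail: C_last/k_e = 2.2/0.326 = 6.748
AUC_0→∞ (buccal film) = 2187.225 + 6.748 = 2193.973 ng/mL·hr
F = (AUC_ev/D_ev)/(AUC_iv/D_iv) = (2193.973/10)/(1220/5) = 219.3973/244 = 0.8992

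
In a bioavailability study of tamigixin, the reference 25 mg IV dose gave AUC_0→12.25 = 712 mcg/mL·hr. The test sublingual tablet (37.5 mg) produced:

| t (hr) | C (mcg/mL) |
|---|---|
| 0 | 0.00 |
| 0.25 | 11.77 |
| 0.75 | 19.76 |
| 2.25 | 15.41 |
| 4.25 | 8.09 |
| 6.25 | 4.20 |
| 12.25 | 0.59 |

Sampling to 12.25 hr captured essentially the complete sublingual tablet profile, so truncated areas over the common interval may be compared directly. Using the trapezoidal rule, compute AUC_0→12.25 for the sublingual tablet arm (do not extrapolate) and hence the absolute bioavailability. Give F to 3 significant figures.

F = 0.0804

Trapezoidal AUC_0→12.25 (sublingual tablet):
  [0→0.25]: (0.00+11.77)/2 × 0.25 = 1.47125
  [0.25→0.75]: (11.77+19.76)/2 × 0.5 = 7.8825
  [0.75→2.25]: (19.76+15.41)/2 × 1.5 = 26.3775
  [2.25→4.25]: (15.41+8.09)/2 × 2 = 23.5
  [4.25→6.25]: (8.09+4.20)/2 × 2 = 12.29
  [6.25→12.25]: (4.20+0.59)/2 × 6 = 14.37
  Sum = 85.89125 mcg/mL·hr
F = (AUC_ev/D_ev)/(AUC_iv/D_iv) = (85.89125/37.5)/(712/25) = 2.29043/28.48 = 0.0804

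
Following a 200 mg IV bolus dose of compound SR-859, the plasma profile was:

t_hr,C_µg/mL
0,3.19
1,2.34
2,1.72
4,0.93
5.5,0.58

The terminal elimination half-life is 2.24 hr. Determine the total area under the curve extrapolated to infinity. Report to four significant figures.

AUC = 10.45 µg/mL·hr

Trapezoidal AUC_0→5.5:
  [0→1]: (3.19+2.34)/2 × 1 = 2.765
  [1→2]: (2.34+1.72)/2 × 1 = 2.03
  [2→4]: (1.72+0.93)/2 × 2 = 2.65
  [4→5.5]: (0.93+0.58)/2 × 1.5 = 1.1325
  Sum = 8.5775 µg/mL·hr
k_e = ln2 / t½ = 0.693147 / 2.24 = 0.3094 hr^-1
Extrapolated tail: C_last / k_e = 0.58 / 0.3094 = 1.875
AUC_0→∞ = 8.5775 + 1.875 = 10.4525 µg/mL·hr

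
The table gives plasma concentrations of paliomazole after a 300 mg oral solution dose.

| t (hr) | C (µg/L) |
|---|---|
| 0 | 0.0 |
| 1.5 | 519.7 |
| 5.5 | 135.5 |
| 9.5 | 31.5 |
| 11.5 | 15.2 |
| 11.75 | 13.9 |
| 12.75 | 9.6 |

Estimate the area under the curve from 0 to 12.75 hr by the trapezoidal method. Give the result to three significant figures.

Trapezoidal AUC_0→12.75:
  [0→1.5]: (0.0+519.7)/2 × 1.5 = 389.775
  [1.5→5.5]: (519.7+135.5)/2 × 4 = 1310.4
  [5.5→9.5]: (135.5+31.5)/2 × 4 = 334.0
  [9.5→11.5]: (31.5+15.2)/2 × 2 = 46.7
  [11.5→11.75]: (15.2+13.9)/2 × 0.25 = 3.6375
  [11.75→12.75]: (13.9+9.6)/2 × 1 = 11.75
  Sum = 2096.2625 µg/L·hr

AUC = 2100 µg/L·hr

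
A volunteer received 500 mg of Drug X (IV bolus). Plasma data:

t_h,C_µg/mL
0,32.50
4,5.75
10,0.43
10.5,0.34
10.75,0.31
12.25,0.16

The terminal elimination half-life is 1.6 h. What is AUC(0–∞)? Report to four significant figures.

Trapezoidal AUC_0→12.25:
  [0→4]: (32.50+5.75)/2 × 4 = 76.5
  [4→10]: (5.75+0.43)/2 × 6 = 18.54
  [10→10.5]: (0.43+0.34)/2 × 0.5 = 0.1925
  [10.5→10.75]: (0.34+0.31)/2 × 0.25 = 0.08125
  [10.75→12.25]: (0.31+0.16)/2 × 1.5 = 0.3525
  Sum = 95.66625 µg/mL·h
k_e = ln2 / t½ = 0.693147 / 1.6 = 0.4332 h^-1
Extrapolated tail: C_last / k_e = 0.16 / 0.4332 = 0.369
AUC_0→∞ = 95.66625 + 0.369 = 96.03525 µg/mL·h

AUC = 96.04 µg/mL·h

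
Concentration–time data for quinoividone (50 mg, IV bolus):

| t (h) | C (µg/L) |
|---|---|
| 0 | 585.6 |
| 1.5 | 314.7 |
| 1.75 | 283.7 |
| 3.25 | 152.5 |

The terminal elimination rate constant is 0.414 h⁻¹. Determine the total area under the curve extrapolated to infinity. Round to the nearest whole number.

AUC = 1446 µg/L·h

Trapezoidal AUC_0→3.25:
  [0→1.5]: (585.6+314.7)/2 × 1.5 = 675.225
  [1.5→1.75]: (314.7+283.7)/2 × 0.25 = 74.8
  [1.75→3.25]: (283.7+152.5)/2 × 1.5 = 327.15
  Sum = 1077.175 µg/L·h
Extrapolated tail: C_last / k_e = 152.5 / 0.414 = 368.357
AUC_0→∞ = 1077.175 + 368.357 = 1445.532 µg/L·h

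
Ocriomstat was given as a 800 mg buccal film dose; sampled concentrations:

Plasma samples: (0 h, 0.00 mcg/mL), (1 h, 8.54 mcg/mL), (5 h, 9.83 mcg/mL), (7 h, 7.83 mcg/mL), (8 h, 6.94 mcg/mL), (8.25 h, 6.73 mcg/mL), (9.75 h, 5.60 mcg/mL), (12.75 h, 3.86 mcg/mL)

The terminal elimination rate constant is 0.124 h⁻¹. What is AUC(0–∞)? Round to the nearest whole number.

AUC = 122 mcg/mL·h

Trapezoidal AUC_0→12.75:
  [0→1]: (0.00+8.54)/2 × 1 = 4.27
  [1→5]: (8.54+9.83)/2 × 4 = 36.74
  [5→7]: (9.83+7.83)/2 × 2 = 17.66
  [7→8]: (7.83+6.94)/2 × 1 = 7.385
  [8→8.25]: (6.94+6.73)/2 × 0.25 = 1.70875
  [8.25→9.75]: (6.73+5.60)/2 × 1.5 = 9.2475
  [9.75→12.75]: (5.60+3.86)/2 × 3 = 14.19
  Sum = 91.20125 mcg/mL·h
Extrapolated tail: C_last / k_e = 3.86 / 0.124 = 31.129
AUC_0→∞ = 91.20125 + 31.129 = 122.33025 mcg/mL·h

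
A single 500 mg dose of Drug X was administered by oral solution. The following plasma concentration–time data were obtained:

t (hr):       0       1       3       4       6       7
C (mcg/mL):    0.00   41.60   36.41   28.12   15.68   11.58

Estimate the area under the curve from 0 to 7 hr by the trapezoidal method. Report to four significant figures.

AUC = 188.5 mcg/mL·hr

Trapezoidal AUC_0→7:
  [0→1]: (0.00+41.60)/2 × 1 = 20.8
  [1→3]: (41.60+36.41)/2 × 2 = 78.01
  [3→4]: (36.41+28.12)/2 × 1 = 32.265
  [4→6]: (28.12+15.68)/2 × 2 = 43.8
  [6→7]: (15.68+11.58)/2 × 1 = 13.63
  Sum = 188.505 mcg/mL·hr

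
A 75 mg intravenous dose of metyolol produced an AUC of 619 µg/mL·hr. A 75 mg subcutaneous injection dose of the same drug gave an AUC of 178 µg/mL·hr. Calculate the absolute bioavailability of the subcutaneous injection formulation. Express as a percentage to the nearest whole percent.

F = 29%

F = (AUC_ev / D_ev) / (AUC_iv / D_iv)
  = (178/75) / (619/75)
  = 2.37333 / 8.25333 = 0.2876
  = 28.76%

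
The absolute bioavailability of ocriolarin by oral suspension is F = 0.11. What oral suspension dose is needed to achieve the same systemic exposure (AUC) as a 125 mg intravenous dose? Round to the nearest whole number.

D_oral = 1136 mg

For equal systemic exposure: F × D_ev = D_iv
D_ev = D_iv / F = 125 / 0.11 = 1136.36 mg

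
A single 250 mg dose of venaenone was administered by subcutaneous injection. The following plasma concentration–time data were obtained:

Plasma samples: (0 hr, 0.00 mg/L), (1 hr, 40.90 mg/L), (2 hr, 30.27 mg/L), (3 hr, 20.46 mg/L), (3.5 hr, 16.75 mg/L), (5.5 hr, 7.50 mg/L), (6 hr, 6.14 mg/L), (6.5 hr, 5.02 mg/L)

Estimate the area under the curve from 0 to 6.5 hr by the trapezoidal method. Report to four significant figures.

AUC = 121.2 mg/L·hr

Trapezoidal AUC_0→6.5:
  [0→1]: (0.00+40.90)/2 × 1 = 20.45
  [1→2]: (40.90+30.27)/2 × 1 = 35.585
  [2→3]: (30.27+20.46)/2 × 1 = 25.365
  [3→3.5]: (20.46+16.75)/2 × 0.5 = 9.3025
  [3.5→5.5]: (16.75+7.50)/2 × 2 = 24.25
  [5.5→6]: (7.50+6.14)/2 × 0.5 = 3.41
  [6→6.5]: (6.14+5.02)/2 × 0.5 = 2.79
  Sum = 121.1525 mg/L·hr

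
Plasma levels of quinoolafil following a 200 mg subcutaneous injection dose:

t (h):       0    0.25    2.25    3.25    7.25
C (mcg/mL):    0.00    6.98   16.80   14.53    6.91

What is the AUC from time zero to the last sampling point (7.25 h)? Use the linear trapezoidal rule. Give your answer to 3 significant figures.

AUC = 83.2 mcg/mL·h

Trapezoidal AUC_0→7.25:
  [0→0.25]: (0.00+6.98)/2 × 0.25 = 0.8725
  [0.25→2.25]: (6.98+16.80)/2 × 2 = 23.78
  [2.25→3.25]: (16.80+14.53)/2 × 1 = 15.665
  [3.25→7.25]: (14.53+6.91)/2 × 4 = 42.88
  Sum = 83.1975 mcg/mL·h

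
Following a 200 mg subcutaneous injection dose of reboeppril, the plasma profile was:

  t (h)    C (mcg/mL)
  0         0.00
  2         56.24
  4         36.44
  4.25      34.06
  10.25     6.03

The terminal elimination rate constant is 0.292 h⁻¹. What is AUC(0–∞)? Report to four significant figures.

AUC = 298.7 mcg/mL·h

Trapezoidal AUC_0→10.25:
  [0→2]: (0.00+56.24)/2 × 2 = 56.24
  [2→4]: (56.24+36.44)/2 × 2 = 92.68
  [4→4.25]: (36.44+34.06)/2 × 0.25 = 8.8125
  [4.25→10.25]: (34.06+6.03)/2 × 6 = 120.27
  Sum = 278.0025 mcg/mL·h
Extrapolated tail: C_last / k_e = 6.03 / 0.292 = 20.651
AUC_0→∞ = 278.0025 + 20.651 = 298.6535 mcg/mL·h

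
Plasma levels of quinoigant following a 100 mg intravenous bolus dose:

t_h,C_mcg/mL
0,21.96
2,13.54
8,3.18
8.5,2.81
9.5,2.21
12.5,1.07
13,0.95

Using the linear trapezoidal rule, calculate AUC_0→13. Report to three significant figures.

Trapezoidal AUC_0→13:
  [0→2]: (21.96+13.54)/2 × 2 = 35.5
  [2→8]: (13.54+3.18)/2 × 6 = 50.16
  [8→8.5]: (3.18+2.81)/2 × 0.5 = 1.4975
  [8.5→9.5]: (2.81+2.21)/2 × 1 = 2.51
  [9.5→12.5]: (2.21+1.07)/2 × 3 = 4.92
  [12.5→13]: (1.07+0.95)/2 × 0.5 = 0.505
  Sum = 95.0925 mcg/mL·h

AUC = 95.1 mcg/mL·h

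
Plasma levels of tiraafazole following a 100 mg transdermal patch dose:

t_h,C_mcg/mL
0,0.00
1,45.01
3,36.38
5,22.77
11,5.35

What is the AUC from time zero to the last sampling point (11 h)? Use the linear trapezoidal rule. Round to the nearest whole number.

AUC = 247 mcg/mL·h

Trapezoidal AUC_0→11:
  [0→1]: (0.00+45.01)/2 × 1 = 22.505
  [1→3]: (45.01+36.38)/2 × 2 = 81.39
  [3→5]: (36.38+22.77)/2 × 2 = 59.15
  [5→11]: (22.77+5.35)/2 × 6 = 84.36
  Sum = 247.405 mcg/mL·h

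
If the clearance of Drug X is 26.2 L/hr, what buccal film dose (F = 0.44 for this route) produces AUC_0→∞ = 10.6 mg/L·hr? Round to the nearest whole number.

Dose = CL × AUC_0→∞ / F
     = 26.2 × 10.6 / 0.44 = 631.182 mg

Dose = 631 mg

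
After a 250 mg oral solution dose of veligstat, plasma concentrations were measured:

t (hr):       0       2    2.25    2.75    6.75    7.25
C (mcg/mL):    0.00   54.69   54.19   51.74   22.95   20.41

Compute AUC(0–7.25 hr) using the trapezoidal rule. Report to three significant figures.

Trapezoidal AUC_0→7.25:
  [0→2]: (0.00+54.69)/2 × 2 = 54.69
  [2→2.25]: (54.69+54.19)/2 × 0.25 = 13.61
  [2.25→2.75]: (54.19+51.74)/2 × 0.5 = 26.4825
  [2.75→6.75]: (51.74+22.95)/2 × 4 = 149.38
  [6.75→7.25]: (22.95+20.41)/2 × 0.5 = 10.84
  Sum = 255.0025 mcg/mL·hr

AUC = 255 mcg/mL·hr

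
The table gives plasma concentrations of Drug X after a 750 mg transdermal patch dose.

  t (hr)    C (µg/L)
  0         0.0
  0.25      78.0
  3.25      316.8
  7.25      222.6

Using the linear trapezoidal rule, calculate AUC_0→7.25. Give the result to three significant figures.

AUC = 1680 µg/L·hr

Trapezoidal AUC_0→7.25:
  [0→0.25]: (0.0+78.0)/2 × 0.25 = 9.75
  [0.25→3.25]: (78.0+316.8)/2 × 3 = 592.2
  [3.25→7.25]: (316.8+222.6)/2 × 4 = 1078.8
  Sum = 1680.75 µg/L·hr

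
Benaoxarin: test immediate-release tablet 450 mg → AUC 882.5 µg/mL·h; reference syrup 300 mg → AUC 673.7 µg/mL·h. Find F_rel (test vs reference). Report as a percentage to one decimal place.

F_rel = (AUC_test/D_test) / (AUC_ref/D_ref)
      = (882.5/450) / (673.7/300)
      = 1.96111 / 2.24567 = 0.8733 = 87.33%

F_rel = 87.3%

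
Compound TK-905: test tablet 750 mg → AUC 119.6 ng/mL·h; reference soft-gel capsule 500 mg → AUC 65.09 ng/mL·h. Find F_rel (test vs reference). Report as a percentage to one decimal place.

F_rel = 122.5%

F_rel = (AUC_test/D_test) / (AUC_ref/D_ref)
      = (119.6/750) / (65.09/500)
      = 0.159467 / 0.13018 = 1.2250 = 122.50%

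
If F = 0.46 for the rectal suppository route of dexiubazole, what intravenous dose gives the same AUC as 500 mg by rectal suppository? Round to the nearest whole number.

Systemic exposure from an extravascular dose = F × D_ev, so the equivalent IV dose is F × D_ev.
D_iv = F × D_ev = 0.46 × 500 = 230 mg

D_iv = 230 mg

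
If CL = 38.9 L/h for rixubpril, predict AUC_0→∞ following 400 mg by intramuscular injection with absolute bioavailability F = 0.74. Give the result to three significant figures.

AUC_0→∞ = F × Dose / CL
        = 0.74 × 400 / 38.9 = 7.60925 mg/L·h

AUC = 7.61 mg/L·h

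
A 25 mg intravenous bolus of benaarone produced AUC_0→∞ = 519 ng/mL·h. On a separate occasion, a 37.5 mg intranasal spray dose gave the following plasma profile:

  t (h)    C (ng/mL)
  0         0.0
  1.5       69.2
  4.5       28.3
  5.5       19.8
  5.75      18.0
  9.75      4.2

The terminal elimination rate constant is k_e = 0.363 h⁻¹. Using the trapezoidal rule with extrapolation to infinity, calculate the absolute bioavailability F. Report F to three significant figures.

F = 0.363

Trapezoidal AUC_0→9.75 (intranasal spray):
  [0→1.5]: (0.0+69.2)/2 × 1.5 = 51.9
  [1.5→4.5]: (69.2+28.3)/2 × 3 = 146.25
  [4.5→5.5]: (28.3+19.8)/2 × 1 = 24.05
  [5.5→5.75]: (19.8+18.0)/2 × 0.25 = 4.725
  [5.75→9.75]: (18.0+4.2)/2 × 4 = 44.4
  Sum = 271.325 ng/mL·h
Tail: C_last/k_e = 4.2/0.363 = 11.570
AUC_0→∞ (intranasal spray) = 271.325 + 11.570 = 282.895 ng/mL·h
F = (AUC_ev/D_ev)/(AUC_iv/D_iv) = (282.895/37.5)/(519/25) = 7.54387/20.76 = 0.3634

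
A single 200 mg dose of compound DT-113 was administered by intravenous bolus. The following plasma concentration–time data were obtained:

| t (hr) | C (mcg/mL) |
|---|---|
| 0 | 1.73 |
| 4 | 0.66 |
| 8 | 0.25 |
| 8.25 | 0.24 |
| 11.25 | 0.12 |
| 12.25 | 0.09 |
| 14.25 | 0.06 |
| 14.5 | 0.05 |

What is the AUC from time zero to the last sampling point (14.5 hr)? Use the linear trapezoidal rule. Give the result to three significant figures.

Trapezoidal AUC_0→14.5:
  [0→4]: (1.73+0.66)/2 × 4 = 4.78
  [4→8]: (0.66+0.25)/2 × 4 = 1.82
  [8→8.25]: (0.25+0.24)/2 × 0.25 = 0.06125
  [8.25→11.25]: (0.24+0.12)/2 × 3 = 0.54
  [11.25→12.25]: (0.12+0.09)/2 × 1 = 0.105
  [12.25→14.25]: (0.09+0.06)/2 × 2 = 0.15
  [14.25→14.5]: (0.06+0.05)/2 × 0.25 = 0.01375
  Sum = 7.47 mcg/mL·hr

AUC = 7.47 mcg/mL·hr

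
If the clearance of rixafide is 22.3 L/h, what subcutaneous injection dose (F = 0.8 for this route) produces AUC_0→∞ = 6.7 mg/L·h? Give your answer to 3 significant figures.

Dose = CL × AUC_0→∞ / F
     = 22.3 × 6.7 / 0.8 = 186.7625 mg

Dose = 187 mg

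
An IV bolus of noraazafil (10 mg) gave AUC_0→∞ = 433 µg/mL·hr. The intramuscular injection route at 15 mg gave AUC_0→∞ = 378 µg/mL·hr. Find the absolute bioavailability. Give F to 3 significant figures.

F = (AUC_ev / D_ev) / (AUC_iv / D_iv)
  = (378/15) / (433/10)
  = 25.2 / 43.3 = 0.5820

F = 0.582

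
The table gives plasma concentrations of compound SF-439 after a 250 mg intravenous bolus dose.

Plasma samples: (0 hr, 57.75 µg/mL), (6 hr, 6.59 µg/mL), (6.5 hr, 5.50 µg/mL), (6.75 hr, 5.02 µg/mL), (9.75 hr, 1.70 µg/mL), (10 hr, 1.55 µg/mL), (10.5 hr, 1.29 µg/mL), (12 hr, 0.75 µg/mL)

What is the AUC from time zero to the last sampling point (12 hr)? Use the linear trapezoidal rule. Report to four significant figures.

AUC = 210.1 µg/mL·hr

Trapezoidal AUC_0→12:
  [0→6]: (57.75+6.59)/2 × 6 = 193.02
  [6→6.5]: (6.59+5.50)/2 × 0.5 = 3.0225
  [6.5→6.75]: (5.50+5.02)/2 × 0.25 = 1.315
  [6.75→9.75]: (5.02+1.70)/2 × 3 = 10.08
  [9.75→10]: (1.70+1.55)/2 × 0.25 = 0.40625
  [10→10.5]: (1.55+1.29)/2 × 0.5 = 0.71
  [10.5→12]: (1.29+0.75)/2 × 1.5 = 1.53
  Sum = 210.08375 µg/mL·hr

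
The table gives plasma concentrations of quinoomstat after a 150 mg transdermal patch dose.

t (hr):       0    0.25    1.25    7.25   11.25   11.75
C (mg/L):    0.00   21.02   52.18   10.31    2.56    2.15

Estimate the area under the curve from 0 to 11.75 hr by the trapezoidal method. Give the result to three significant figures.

Trapezoidal AUC_0→11.75:
  [0→0.25]: (0.00+21.02)/2 × 0.25 = 2.6275
  [0.25→1.25]: (21.02+52.18)/2 × 1 = 36.6
  [1.25→7.25]: (52.18+10.31)/2 × 6 = 187.47
  [7.25→11.25]: (10.31+2.56)/2 × 4 = 25.74
  [11.25→11.75]: (2.56+2.15)/2 × 0.5 = 1.1775
  Sum = 253.615 mg/L·hr

AUC = 254 mg/L·hr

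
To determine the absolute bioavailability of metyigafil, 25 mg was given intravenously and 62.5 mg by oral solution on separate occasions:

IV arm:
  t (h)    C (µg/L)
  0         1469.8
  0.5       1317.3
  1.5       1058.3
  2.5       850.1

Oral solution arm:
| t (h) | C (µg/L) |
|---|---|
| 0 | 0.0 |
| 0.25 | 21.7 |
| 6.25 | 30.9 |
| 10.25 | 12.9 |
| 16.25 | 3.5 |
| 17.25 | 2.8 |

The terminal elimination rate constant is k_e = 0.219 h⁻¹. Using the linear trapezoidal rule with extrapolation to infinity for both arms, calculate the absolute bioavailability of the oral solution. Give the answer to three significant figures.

F = 0.0186

Trapezoidal AUC_0→2.5 (IV):
  [0→0.5]: (1469.8+1317.3)/2 × 0.5 = 696.775
  [0.5→1.5]: (1317.3+1058.3)/2 × 1 = 1187.8
  [1.5→2.5]: (1058.3+850.1)/2 × 1 = 954.2
  Sum = 2838.775 µg/L·h
IV tail: 850.1/0.219 = 3881.735; AUC_iv,0→∞ = 2838.775 + 3881.735 = 6720.51 µg/L·h
Trapezoidal AUC_0→17.25 (oral solution):
  [0→0.25]: (0.0+21.7)/2 × 0.25 = 2.7125
  [0.25→6.25]: (21.7+30.9)/2 × 6 = 157.8
  [6.25→10.25]: (30.9+12.9)/2 × 4 = 87.6
  [10.25→16.25]: (12.9+3.5)/2 × 6 = 49.2
  [16.25→17.25]: (3.5+2.8)/2 × 1 = 3.15
  Sum = 300.4625 µg/L·h
oral solution tail: 2.8/0.219 = 12.785; AUC_ev,0→∞ = 300.4625 + 12.785 = 313.2475 µg/L·h
F = (AUC_ev/D_ev)/(AUC_iv/D_iv) = (313.2475/62.5)/(6720.51/25) = 5.01196/268.8204 = 0.0186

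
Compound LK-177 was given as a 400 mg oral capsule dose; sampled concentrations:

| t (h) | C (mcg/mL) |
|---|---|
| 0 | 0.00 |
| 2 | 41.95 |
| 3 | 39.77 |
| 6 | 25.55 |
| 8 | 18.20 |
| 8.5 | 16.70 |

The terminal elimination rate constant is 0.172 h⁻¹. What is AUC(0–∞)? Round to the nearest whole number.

Trapezoidal AUC_0→8.5:
  [0→2]: (0.00+41.95)/2 × 2 = 41.95
  [2→3]: (41.95+39.77)/2 × 1 = 40.86
  [3→6]: (39.77+25.55)/2 × 3 = 97.98
  [6→8]: (25.55+18.20)/2 × 2 = 43.75
  [8→8.5]: (18.20+16.70)/2 × 0.5 = 8.725
  Sum = 233.265 mcg/mL·h
Extrapolated tail: C_last / k_e = 16.70 / 0.172 = 97.093
AUC_0→∞ = 233.265 + 97.093 = 330.358 mcg/mL·h

AUC = 330 mcg/mL·h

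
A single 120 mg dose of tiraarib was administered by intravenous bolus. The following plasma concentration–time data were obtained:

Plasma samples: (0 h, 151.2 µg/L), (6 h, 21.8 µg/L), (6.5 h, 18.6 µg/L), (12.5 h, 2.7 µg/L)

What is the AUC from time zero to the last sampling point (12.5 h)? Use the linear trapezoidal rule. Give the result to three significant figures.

AUC = 593 µg/L·h

Trapezoidal AUC_0→12.5:
  [0→6]: (151.2+21.8)/2 × 6 = 519.0
  [6→6.5]: (21.8+18.6)/2 × 0.5 = 10.1
  [6.5→12.5]: (18.6+2.7)/2 × 6 = 63.9
  Sum = 593.0 µg/L·h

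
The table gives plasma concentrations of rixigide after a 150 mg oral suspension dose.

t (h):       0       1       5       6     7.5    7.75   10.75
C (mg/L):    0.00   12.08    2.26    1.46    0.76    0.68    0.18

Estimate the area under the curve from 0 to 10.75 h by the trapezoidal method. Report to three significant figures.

Trapezoidal AUC_0→10.75:
  [0→1]: (0.00+12.08)/2 × 1 = 6.04
  [1→5]: (12.08+2.26)/2 × 4 = 28.68
  [5→6]: (2.26+1.46)/2 × 1 = 1.86
  [6→7.5]: (1.46+0.76)/2 × 1.5 = 1.665
  [7.5→7.75]: (0.76+0.68)/2 × 0.25 = 0.18
  [7.75→10.75]: (0.68+0.18)/2 × 3 = 1.29
  Sum = 39.715 mg/L·h

AUC = 39.7 mg/L·h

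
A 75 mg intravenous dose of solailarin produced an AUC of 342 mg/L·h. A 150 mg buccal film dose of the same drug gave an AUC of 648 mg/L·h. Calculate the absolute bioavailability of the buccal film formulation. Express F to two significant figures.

F = (AUC_ev / D_ev) / (AUC_iv / D_iv)
  = (648/150) / (342/75)
  = 4.32 / 4.56 = 0.9474

F = 0.95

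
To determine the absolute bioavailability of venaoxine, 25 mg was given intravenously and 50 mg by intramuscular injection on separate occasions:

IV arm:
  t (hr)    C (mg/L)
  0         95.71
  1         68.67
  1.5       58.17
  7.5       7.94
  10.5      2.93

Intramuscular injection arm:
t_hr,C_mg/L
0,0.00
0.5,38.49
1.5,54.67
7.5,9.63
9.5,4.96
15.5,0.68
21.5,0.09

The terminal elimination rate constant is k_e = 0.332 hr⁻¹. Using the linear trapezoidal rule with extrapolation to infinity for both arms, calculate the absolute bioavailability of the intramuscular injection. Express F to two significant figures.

F = 0.42

Trapezoidal AUC_0→10.5 (IV):
  [0→1]: (95.71+68.67)/2 × 1 = 82.19
  [1→1.5]: (68.67+58.17)/2 × 0.5 = 31.71
  [1.5→7.5]: (58.17+7.94)/2 × 6 = 198.33
  [7.5→10.5]: (7.94+2.93)/2 × 3 = 16.305
  Sum = 328.535 mg/L·hr
IV tail: 2.93/0.332 = 8.825; AUC_iv,0→∞ = 328.535 + 8.825 = 337.36 mg/L·hr
Trapezoidal AUC_0→21.5 (intramuscular injection):
  [0→0.5]: (0.00+38.49)/2 × 0.5 = 9.6225
  [0.5→1.5]: (38.49+54.67)/2 × 1 = 46.58
  [1.5→7.5]: (54.67+9.63)/2 × 6 = 192.9
  [7.5→9.5]: (9.63+4.96)/2 × 2 = 14.59
  [9.5→15.5]: (4.96+0.68)/2 × 6 = 16.92
  [15.5→21.5]: (0.68+0.09)/2 × 6 = 2.31
  Sum = 282.9225 mg/L·hr
intramuscular injection tail: 0.09/0.332 = 0.271; AUC_ev,0→∞ = 282.9225 + 0.271 = 283.1935 mg/L·hr
F = (AUC_ev/D_ev)/(AUC_iv/D_iv) = (283.1935/50)/(337.36/25) = 5.66387/13.4944 = 0.4197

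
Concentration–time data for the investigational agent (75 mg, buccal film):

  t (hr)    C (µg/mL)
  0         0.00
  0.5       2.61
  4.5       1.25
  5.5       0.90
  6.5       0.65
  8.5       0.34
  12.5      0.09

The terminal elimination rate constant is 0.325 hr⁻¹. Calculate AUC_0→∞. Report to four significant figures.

Trapezoidal AUC_0→12.5:
  [0→0.5]: (0.00+2.61)/2 × 0.5 = 0.6525
  [0.5→4.5]: (2.61+1.25)/2 × 4 = 7.72
  [4.5→5.5]: (1.25+0.90)/2 × 1 = 1.075
  [5.5→6.5]: (0.90+0.65)/2 × 1 = 0.775
  [6.5→8.5]: (0.65+0.34)/2 × 2 = 0.99
  [8.5→12.5]: (0.34+0.09)/2 × 4 = 0.86
  Sum = 12.0725 µg/mL·hr
Extrapolated tail: C_last / k_e = 0.09 / 0.325 = 0.277
AUC_0→∞ = 12.0725 + 0.277 = 12.3495 µg/mL·hr

AUC = 12.35 µg/mL·hr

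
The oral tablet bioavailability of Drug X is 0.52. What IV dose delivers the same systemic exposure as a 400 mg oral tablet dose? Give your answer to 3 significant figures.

Systemic exposure from an extravascular dose = F × D_ev, so the equivalent IV dose is F × D_ev.
D_iv = F × D_ev = 0.52 × 400 = 208 mg

D_iv = 208 mg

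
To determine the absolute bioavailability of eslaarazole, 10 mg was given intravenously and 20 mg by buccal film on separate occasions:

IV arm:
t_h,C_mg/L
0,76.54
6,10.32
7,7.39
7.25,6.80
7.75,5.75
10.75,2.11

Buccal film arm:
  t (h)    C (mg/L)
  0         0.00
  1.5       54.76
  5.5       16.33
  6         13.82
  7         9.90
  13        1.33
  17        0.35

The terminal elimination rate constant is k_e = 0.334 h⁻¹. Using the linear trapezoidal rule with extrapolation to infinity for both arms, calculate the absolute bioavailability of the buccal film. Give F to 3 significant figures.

Trapezoidal AUC_0→10.75 (IV):
  [0→6]: (76.54+10.32)/2 × 6 = 260.58
  [6→7]: (10.32+7.39)/2 × 1 = 8.855
  [7→7.25]: (7.39+6.80)/2 × 0.25 = 1.77375
  [7.25→7.75]: (6.80+5.75)/2 × 0.5 = 3.1375
  [7.75→10.75]: (5.75+2.11)/2 × 3 = 11.79
  Sum = 286.13625 mg/L·h
IV tail: 2.11/0.334 = 6.317; AUC_iv,0→∞ = 286.13625 + 6.317 = 292.45325 mg/L·h
Trapezoidal AUC_0→17 (buccal film):
  [0→1.5]: (0.00+54.76)/2 × 1.5 = 41.07
  [1.5→5.5]: (54.76+16.33)/2 × 4 = 142.18
  [5.5→6]: (16.33+13.82)/2 × 0.5 = 7.5375
  [6→7]: (13.82+9.90)/2 × 1 = 11.86
  [7→13]: (9.90+1.33)/2 × 6 = 33.69
  [13→17]: (1.33+0.35)/2 × 4 = 3.36
  Sum = 239.6975 mg/L·h
buccal film tail: 0.35/0.334 = 1.048; AUC_ev,0→∞ = 239.6975 + 1.048 = 240.7455 mg/L·h
F = (AUC_ev/D_ev)/(AUC_iv/D_iv) = (240.7455/20)/(292.45325/10) = 12.037275/29.245325 = 0.4116

F = 0.412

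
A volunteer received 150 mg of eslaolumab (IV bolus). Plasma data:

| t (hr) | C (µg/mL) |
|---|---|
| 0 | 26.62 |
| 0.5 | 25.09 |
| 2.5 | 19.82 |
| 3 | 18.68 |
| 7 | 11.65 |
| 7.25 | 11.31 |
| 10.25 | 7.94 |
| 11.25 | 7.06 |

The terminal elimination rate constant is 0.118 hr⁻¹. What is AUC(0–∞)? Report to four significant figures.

AUC = 227.2 µg/mL·hr

Trapezoidal AUC_0→11.25:
  [0→0.5]: (26.62+25.09)/2 × 0.5 = 12.9275
  [0.5→2.5]: (25.09+19.82)/2 × 2 = 44.91
  [2.5→3]: (19.82+18.68)/2 × 0.5 = 9.625
  [3→7]: (18.68+11.65)/2 × 4 = 60.66
  [7→7.25]: (11.65+11.31)/2 × 0.25 = 2.87
  [7.25→10.25]: (11.31+7.94)/2 × 3 = 28.875
  [10.25→11.25]: (7.94+7.06)/2 × 1 = 7.5
  Sum = 167.3675 µg/mL·hr
Extrapolated tail: C_last / k_e = 7.06 / 0.118 = 59.831
AUC_0→∞ = 167.3675 + 59.831 = 227.1985 µg/mL·hr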